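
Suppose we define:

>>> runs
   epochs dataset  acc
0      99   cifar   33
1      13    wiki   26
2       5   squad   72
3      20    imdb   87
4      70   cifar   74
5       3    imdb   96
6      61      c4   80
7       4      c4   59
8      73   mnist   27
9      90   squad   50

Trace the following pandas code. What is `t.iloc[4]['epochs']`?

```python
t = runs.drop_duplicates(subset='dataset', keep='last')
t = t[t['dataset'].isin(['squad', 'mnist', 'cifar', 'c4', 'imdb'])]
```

90

drop duplicate dataset (keep=last):
   epochs dataset  acc
1      13    wiki   26
4      70   cifar   74
5       3    imdb   96
7       4      c4   59
8      73   mnist   27
9      90   squad   50
filter rows where dataset in ['squad', 'mnist', 'cifar', 'c4', 'imdb']:
   epochs dataset  acc
4      70   cifar   74
5       3    imdb   96
7       4      c4   59
8      73   mnist   27
9      90   squad   50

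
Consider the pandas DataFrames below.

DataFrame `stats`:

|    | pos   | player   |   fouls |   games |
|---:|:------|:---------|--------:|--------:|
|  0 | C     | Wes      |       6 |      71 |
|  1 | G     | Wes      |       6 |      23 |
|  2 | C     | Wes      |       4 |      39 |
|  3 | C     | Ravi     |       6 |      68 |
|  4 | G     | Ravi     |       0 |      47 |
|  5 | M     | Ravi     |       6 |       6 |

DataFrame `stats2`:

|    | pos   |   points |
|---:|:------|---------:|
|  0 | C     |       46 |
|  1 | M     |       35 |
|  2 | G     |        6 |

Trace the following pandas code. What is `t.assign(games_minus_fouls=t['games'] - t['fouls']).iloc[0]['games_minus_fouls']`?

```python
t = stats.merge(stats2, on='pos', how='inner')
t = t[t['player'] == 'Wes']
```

merge on 'pos' (how='inner') → 6 rows:
  pos player  fouls  games  points
0   C    Wes      6     71      46
1   G    Wes      6     23       6
2   C    Wes      4     39      46
3   C   Ravi      6     68      46
4   G   Ravi      0     47       6
5   M   Ravi      6      6      35
filter rows where player == 'Wes':
  pos player  fouls  games  points
0   C    Wes      6     71      46
1   G    Wes      6     23       6
2   C    Wes      4     39      46
add column games_minus_fouls = t['games'] - t['fouls']:
  pos player  fouls  games  points  games_minus_fouls
0   C    Wes      6     71      46                 65
1   G    Wes      6     23       6                 17
2   C    Wes      4     39      46                 35
Reading off the value at position 0, column 'games_minus_fouls', we get 65.

65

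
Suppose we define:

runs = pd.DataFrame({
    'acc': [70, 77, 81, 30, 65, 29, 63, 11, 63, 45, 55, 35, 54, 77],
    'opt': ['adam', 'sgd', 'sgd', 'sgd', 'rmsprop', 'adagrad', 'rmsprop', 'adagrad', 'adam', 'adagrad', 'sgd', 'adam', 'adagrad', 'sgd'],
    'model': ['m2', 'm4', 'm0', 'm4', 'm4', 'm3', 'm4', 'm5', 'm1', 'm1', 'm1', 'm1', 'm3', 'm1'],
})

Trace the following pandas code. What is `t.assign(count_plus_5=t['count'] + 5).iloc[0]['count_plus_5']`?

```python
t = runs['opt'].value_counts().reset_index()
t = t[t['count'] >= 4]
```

value_counts of opt:
opt
sgd        5
adagrad    4
adam       3
rmsprop    2
Name: count, dtype: int64
reset_index():
       opt  count
0      sgd      5
1  adagrad      4
2     adam      3
3  rmsprop      2
filter rows where count >= 4:
       opt  count
0      sgd      5
1  adagrad      4
add column count_plus_5 = t['count'] + 5:
       opt  count  count_plus_5
0      sgd      5            10
1  adagrad      4             9

10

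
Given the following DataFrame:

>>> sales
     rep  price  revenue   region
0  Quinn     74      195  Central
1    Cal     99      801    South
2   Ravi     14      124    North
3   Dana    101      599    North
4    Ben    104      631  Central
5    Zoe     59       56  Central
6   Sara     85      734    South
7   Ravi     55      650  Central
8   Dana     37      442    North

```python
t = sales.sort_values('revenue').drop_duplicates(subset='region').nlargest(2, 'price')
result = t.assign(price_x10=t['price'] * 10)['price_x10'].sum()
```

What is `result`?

sort by revenue:
     rep  price  revenue   region
5    Zoe     59       56  Central
2   Ravi     14      124    North
0  Quinn     74      195  Central
8   Dana     37      442    North
3   Dana    101      599    North
4    Ben    104      631  Central
7   Ravi     55      650  Central
6   Sara     85      734    South
1    Cal     99      801    South
drop duplicate region (keep=first):
    rep  price  revenue   region
5   Zoe     59       56  Central
2  Ravi     14      124    North
6  Sara     85      734    South
take 2 rows with largest price:
    rep  price  revenue   region
6  Sara     85      734    South
5   Zoe     59       56  Central
add column price_x10 = t['price'] * 10:
    rep  price  revenue   region  price_x10
6  Sara     85      734    South        850
5   Zoe     59       56  Central        590
The sum of column 'price_x10' is 1440.

1440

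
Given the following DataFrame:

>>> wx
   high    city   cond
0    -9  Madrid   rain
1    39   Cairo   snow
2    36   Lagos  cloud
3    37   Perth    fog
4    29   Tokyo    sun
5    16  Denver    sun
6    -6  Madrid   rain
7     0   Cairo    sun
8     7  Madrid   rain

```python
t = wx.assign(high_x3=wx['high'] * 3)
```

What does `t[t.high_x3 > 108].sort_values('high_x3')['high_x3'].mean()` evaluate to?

add column high_x3 = wx['high'] * 3:
   high    city   cond  high_x3
0    -9  Madrid   rain      -27
1    39   Cairo   snow      117
2    36   Lagos  cloud      108
3    37   Perth    fog      111
4    29   Tokyo    sun       87
5    16  Denver    sun       48
6    -6  Madrid   rain      -18
7     0   Cairo    sun        0
8     7  Madrid   rain       21
filter rows where high_x3 > 108:
   high   city  cond  high_x3
1    39  Cairo  snow      117
3    37  Perth   fog      111
sort by high_x3:
   high   city  cond  high_x3
3    37  Perth   fog      111
1    39  Cairo  snow      117

114.0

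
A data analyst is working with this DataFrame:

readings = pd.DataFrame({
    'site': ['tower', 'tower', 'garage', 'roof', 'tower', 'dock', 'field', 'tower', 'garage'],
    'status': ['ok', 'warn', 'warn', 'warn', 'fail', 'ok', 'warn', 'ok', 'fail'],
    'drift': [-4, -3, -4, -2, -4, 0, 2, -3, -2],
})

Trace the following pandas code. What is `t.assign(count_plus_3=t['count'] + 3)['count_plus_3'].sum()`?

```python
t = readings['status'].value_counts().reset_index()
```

value_counts of status:
status
warn    4
ok      3
fail    2
Name: count, dtype: int64
reset_index():
  status  count
0   warn      4
1     ok      3
2   fail      2
add column count_plus_3 = t['count'] + 3:
  status  count  count_plus_3
0   warn      4             7
1     ok      3             6
2   fail      2             5
So sum() = 18.

18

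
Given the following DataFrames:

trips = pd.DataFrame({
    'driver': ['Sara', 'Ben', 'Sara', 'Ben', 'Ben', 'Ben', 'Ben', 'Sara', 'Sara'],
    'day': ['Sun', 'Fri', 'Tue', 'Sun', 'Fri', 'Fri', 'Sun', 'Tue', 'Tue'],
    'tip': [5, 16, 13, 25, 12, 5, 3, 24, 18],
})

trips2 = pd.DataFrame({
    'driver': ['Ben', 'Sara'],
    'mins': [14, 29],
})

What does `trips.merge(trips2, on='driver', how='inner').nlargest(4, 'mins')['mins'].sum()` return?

116

merge on 'driver' (how='inner') → 9 rows:
  driver  day  tip  mins
0   Sara  Sun    5    29
1    Ben  Fri   16    14
2   Sara  Tue   13    29
3    Ben  Sun   25    14
4    Ben  Fri   12    14
5    Ben  Fri    5    14
6    Ben  Sun    3    14
7   Sara  Tue   24    29
8   Sara  Tue   18    29
take 4 rows with largest mins:
  driver  day  tip  mins
0   Sara  Sun    5    29
2   Sara  Tue   13    29
7   Sara  Tue   24    29
8   Sara  Tue   18    29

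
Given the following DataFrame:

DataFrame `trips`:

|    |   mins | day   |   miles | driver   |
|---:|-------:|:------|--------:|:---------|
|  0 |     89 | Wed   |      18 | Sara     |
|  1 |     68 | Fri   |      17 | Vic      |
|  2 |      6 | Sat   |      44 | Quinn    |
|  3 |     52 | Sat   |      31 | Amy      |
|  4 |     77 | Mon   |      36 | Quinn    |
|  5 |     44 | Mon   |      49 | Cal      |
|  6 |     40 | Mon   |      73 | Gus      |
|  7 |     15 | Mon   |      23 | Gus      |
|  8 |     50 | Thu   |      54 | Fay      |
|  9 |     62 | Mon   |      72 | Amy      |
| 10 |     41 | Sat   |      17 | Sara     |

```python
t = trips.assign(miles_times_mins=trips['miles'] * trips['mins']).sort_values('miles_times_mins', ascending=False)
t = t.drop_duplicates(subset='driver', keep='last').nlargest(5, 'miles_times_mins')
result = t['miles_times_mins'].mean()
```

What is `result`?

1664.2

add column miles_times_mins = trips['miles'] * trips['mins']:
    mins  day  miles driver  miles_times_mins
0     89  Wed     18   Sara              1602
1     68  Fri     17    Vic              1156
2      6  Sat     44  Quinn               264
3     52  Sat     31    Amy              1612
4     77  Mon     36  Quinn              2772
5     44  Mon     49    Cal              2156
6     40  Mon     73    Gus              2920
7     15  Mon     23    Gus               345
8     50  Thu     54    Fay              2700
9     62  Mon     72    Amy              4464
10    41  Sat     17   Sara               697
sort by miles_times_mins descending:
    mins  day  miles driver  miles_times_mins
9     62  Mon     72    Amy              4464
6     40  Mon     73    Gus              2920
4     77  Mon     36  Quinn              2772
8     50  Thu     54    Fay              2700
5     44  Mon     49    Cal              2156
3     52  Sat     31    Amy              1612
0     89  Wed     18   Sara              1602
1     68  Fri     17    Vic              1156
10    41  Sat     17   Sara               697
7     15  Mon     23    Gus               345
2      6  Sat     44  Quinn               264
drop duplicate driver (keep=last):
    mins  day  miles driver  miles_times_mins
8     50  Thu     54    Fay              2700
5     44  Mon     49    Cal              2156
3     52  Sat     31    Amy              1612
1     68  Fri     17    Vic              1156
10    41  Sat     17   Sara               697
7     15  Mon     23    Gus               345
2      6  Sat     44  Quinn               264
take 5 rows with largest miles_times_mins:
    mins  day  miles driver  miles_times_mins
8     50  Thu     54    Fay              2700
5     44  Mon     49    Cal              2156
3     52  Sat     31    Amy              1612
1     68  Fri     17    Vic              1156
10    41  Sat     17   Sara               697
Then the mean of column 'miles_times_mins': 1664.2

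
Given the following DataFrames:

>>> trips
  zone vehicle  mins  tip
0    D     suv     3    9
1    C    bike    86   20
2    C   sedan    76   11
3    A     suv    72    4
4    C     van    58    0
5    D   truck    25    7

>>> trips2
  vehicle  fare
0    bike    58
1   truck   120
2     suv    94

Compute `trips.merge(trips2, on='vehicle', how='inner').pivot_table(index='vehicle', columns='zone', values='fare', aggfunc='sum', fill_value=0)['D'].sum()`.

merge on 'vehicle' (how='inner') → 4 rows:
  zone vehicle  mins  tip  fare
0    D     suv     3    9    94
1    C    bike    86   20    58
2    A     suv    72    4    94
3    D   truck    25    7   120
pivot: rows=vehicle, cols=zone, sum(fare):
zone      A   C    D
vehicle             
bike      0  58    0
suv      94   0   94
truck     0   0  120

214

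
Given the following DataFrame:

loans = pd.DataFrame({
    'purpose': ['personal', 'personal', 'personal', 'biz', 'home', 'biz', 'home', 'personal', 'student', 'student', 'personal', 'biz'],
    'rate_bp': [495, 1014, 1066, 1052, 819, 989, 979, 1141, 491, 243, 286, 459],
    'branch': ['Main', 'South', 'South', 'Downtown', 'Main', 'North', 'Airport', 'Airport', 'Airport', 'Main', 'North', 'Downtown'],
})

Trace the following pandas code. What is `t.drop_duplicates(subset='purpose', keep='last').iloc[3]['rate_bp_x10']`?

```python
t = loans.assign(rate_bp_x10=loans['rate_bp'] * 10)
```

add column rate_bp_x10 = loans['rate_bp'] * 10:
     purpose  rate_bp    branch  rate_bp_x10
0   personal      495      Main         4950
1   personal     1014     South        10140
2   personal     1066     South        10660
3        biz     1052  Downtown        10520
4       home      819      Main         8190
5        biz      989     North         9890
6       home      979   Airport         9790
7   personal     1141   Airport        11410
8    student      491   Airport         4910
9    student      243      Main         2430
10  personal      286     North         2860
11       biz      459  Downtown         4590
drop duplicate purpose (keep=last):
     purpose  rate_bp    branch  rate_bp_x10
6       home      979   Airport         9790
9    student      243      Main         2430
10  personal      286     North         2860
11       biz      459  Downtown         4590
value at position 3, column 'rate_bp_x10' → 4590

4590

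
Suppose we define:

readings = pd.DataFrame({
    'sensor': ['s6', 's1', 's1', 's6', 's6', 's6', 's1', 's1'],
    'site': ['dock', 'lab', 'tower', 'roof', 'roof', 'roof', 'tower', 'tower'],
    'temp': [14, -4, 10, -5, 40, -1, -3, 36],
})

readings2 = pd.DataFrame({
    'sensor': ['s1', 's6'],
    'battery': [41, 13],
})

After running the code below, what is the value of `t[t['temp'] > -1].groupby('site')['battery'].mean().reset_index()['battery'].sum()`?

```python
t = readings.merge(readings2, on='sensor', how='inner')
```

merge on 'sensor' (how='inner') → 8 rows:
  sensor   site  temp  battery
0     s6   dock    14       13
1     s1    lab    -4       41
2     s1  tower    10       41
3     s6   roof    -5       13
4     s6   roof    40       13
5     s6   roof    -1       13
6     s1  tower    -3       41
7     s1  tower    36       41
filter rows where temp > -1:
  sensor   site  temp  battery
0     s6   dock    14       13
2     s1  tower    10       41
4     s6   roof    40       13
7     s1  tower    36       41
group by site, mean of battery:
site
dock     13.0
roof     13.0
tower    41.0
Name: battery, dtype: float64
reset_index():
    site  battery
0   dock     13.0
1   roof     13.0
2  tower     41.0

67.0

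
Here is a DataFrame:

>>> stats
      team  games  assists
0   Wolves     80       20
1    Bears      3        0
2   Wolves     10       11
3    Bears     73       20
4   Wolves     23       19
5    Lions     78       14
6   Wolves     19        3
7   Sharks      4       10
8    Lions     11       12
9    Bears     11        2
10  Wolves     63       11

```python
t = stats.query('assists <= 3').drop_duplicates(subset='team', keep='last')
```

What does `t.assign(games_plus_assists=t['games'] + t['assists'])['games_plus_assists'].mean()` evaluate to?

filter rows where assists <= 3:
     team  games  assists
1   Bears      3        0
6  Wolves     19        3
9   Bears     11        2
drop duplicate team (keep=last):
     team  games  assists
6  Wolves     19        3
9   Bears     11        2
add column games_plus_assists = t['games'] + t['assists']:
     team  games  assists  games_plus_assists
6  Wolves     19        3                  22
9   Bears     11        2                  13
Reading off the mean of column 'games_plus_assists', we get 17.5.

17.5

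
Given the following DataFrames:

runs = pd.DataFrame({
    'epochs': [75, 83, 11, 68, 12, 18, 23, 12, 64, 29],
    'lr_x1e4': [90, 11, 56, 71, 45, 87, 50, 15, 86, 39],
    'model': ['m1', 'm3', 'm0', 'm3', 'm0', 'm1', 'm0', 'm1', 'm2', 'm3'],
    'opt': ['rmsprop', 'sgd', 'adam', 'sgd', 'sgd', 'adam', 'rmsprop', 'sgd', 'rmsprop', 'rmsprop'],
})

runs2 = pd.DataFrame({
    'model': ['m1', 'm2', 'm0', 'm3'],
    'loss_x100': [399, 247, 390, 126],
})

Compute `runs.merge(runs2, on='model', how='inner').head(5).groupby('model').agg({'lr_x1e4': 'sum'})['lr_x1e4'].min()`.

82

merge on 'model' (how='inner') → 10 rows:
   epochs  lr_x1e4 model      opt  loss_x100
0      75       90    m1  rmsprop        399
1      83       11    m3      sgd        126
2      11       56    m0     adam        390
3      68       71    m3      sgd        126
4      12       45    m0      sgd        390
5      18       87    m1     adam        399
6      23       50    m0  rmsprop        390
7      12       15    m1      sgd        399
8      64       86    m2  rmsprop        247
9      29       39    m3  rmsprop        126
take first 5 rows:
   epochs  lr_x1e4 model      opt  loss_x100
0      75       90    m1  rmsprop        399
1      83       11    m3      sgd        126
2      11       56    m0     adam        390
3      68       71    m3      sgd        126
4      12       45    m0      sgd        390
group by model, sum of lr_x1e4:
       lr_x1e4
model         
m0         101
m1          90
m3          82
Reading off the min of column 'lr_x1e4', we get 82.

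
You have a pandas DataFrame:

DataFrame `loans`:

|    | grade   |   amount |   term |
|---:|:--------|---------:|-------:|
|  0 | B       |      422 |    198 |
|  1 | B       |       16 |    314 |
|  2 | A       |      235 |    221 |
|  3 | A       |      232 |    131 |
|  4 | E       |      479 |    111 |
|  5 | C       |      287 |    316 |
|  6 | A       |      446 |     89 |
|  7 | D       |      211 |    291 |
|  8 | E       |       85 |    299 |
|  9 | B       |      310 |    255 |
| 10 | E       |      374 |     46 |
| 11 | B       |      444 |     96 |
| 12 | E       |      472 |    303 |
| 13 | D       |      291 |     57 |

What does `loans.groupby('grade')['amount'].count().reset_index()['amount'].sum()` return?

14

group by grade, count of amount:
grade
A    3
B    4
C    1
D    2
E    4
Name: amount, dtype: int64
reset_index():
  grade  amount
0     A       3
1     B       4
2     C       1
3     D       2
4     E       4
Finally, sum of column 'amount' = 14.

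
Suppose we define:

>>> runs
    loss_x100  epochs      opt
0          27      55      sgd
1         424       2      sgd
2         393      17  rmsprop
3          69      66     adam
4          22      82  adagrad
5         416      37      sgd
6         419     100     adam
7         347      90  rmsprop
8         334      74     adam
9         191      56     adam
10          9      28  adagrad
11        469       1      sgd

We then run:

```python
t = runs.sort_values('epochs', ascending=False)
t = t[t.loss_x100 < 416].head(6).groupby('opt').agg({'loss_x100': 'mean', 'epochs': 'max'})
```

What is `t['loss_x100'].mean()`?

148.5

sort by epochs descending:
    loss_x100  epochs      opt
6         419     100     adam
7         347      90  rmsprop
4          22      82  adagrad
8         334      74     adam
3          69      66     adam
9         191      56     adam
0          27      55      sgd
5         416      37      sgd
10          9      28  adagrad
2         393      17  rmsprop
1         424       2      sgd
11        469       1      sgd
filter rows where loss_x100 < 416:
    loss_x100  epochs      opt
7         347      90  rmsprop
4          22      82  adagrad
8         334      74     adam
3          69      66     adam
9         191      56     adam
0          27      55      sgd
10          9      28  adagrad
2         393      17  rmsprop
take first 6 rows:
   loss_x100  epochs      opt
7        347      90  rmsprop
4         22      82  adagrad
8        334      74     adam
3         69      66     adam
9        191      56     adam
0         27      55      sgd
group by opt: mean(loss_x100), max(epochs):
         loss_x100  epochs
opt                       
adagrad       22.0      82
adam         198.0      74
rmsprop      347.0      90
sgd           27.0      55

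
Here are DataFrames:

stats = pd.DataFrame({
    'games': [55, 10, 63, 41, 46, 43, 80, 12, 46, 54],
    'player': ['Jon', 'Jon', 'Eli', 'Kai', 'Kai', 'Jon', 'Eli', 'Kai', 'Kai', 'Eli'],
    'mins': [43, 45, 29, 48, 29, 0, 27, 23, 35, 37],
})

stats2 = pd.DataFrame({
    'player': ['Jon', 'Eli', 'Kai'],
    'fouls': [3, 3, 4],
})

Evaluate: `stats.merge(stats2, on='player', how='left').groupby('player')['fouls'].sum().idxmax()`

Kai

merge on 'player' (how='left') → 10 rows:
   games player  mins  fouls
0     55    Jon    43      3
1     10    Jon    45      3
2     63    Eli    29      3
3     41    Kai    48      4
4     46    Kai    29      4
5     43    Jon     0      3
6     80    Eli    27      3
7     12    Kai    23      4
8     46    Kai    35      4
9     54    Eli    37      3
group by player, sum of fouls:
player
Eli     9
Jon     9
Kai    16
Name: fouls, dtype: int64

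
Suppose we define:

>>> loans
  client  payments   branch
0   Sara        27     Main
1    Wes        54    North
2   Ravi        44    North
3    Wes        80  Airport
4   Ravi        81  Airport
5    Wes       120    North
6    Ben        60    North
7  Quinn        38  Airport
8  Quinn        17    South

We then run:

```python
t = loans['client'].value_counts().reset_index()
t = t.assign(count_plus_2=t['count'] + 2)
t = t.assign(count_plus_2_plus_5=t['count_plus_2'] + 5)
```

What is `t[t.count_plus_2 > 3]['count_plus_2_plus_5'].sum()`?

value_counts of client:
client
Wes      3
Ravi     2
Quinn    2
Sara     1
Ben      1
Name: count, dtype: int64
reset_index():
  client  count
0    Wes      3
1   Ravi      2
2  Quinn      2
3   Sara      1
4    Ben      1
add column count_plus_2 = t['count'] + 2:
  client  count  count_plus_2
0    Wes      3             5
1   Ravi      2             4
2  Quinn      2             4
3   Sara      1             3
4    Ben      1             3
add column count_plus_2_plus_5 = t['count_plus_2'] + 5:
  client  count  count_plus_2  count_plus_2_plus_5
0    Wes      3             5                   10
1   Ravi      2             4                    9
2  Quinn      2             4                    9
3   Sara      1             3                    8
4    Ben      1             3                    8
filter rows where count_plus_2 > 3:
  client  count  count_plus_2  count_plus_2_plus_5
0    Wes      3             5                   10
1   Ravi      2             4                    9
2  Quinn      2             4                    9

28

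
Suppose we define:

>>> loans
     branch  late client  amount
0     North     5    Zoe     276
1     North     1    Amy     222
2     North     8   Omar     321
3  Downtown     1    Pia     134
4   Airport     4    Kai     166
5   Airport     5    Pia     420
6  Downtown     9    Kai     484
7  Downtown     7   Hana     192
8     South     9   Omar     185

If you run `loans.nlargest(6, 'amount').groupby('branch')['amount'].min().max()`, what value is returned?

420

take 6 rows with largest amount:
     branch  late client  amount
6  Downtown     9    Kai     484
5   Airport     5    Pia     420
2     North     8   Omar     321
0     North     5    Zoe     276
1     North     1    Amy     222
7  Downtown     7   Hana     192
group by branch, min of amount:
branch
Airport     420
Downtown    192
North       222
Name: amount, dtype: int64
Then the max of the resulting series: 420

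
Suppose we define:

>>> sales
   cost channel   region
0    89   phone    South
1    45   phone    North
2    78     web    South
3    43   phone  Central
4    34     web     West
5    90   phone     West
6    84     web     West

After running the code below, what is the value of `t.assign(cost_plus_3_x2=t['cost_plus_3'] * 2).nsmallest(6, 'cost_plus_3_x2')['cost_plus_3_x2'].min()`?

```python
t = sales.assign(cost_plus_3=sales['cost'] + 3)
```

add column cost_plus_3 = sales['cost'] + 3:
   cost channel   region  cost_plus_3
0    89   phone    South           92
1    45   phone    North           48
2    78     web    South           81
3    43   phone  Central           46
4    34     web     West           37
5    90   phone     West           93
6    84     web     West           87
add column cost_plus_3_x2 = t['cost_plus_3'] * 2:
   cost channel   region  cost_plus_3  cost_plus_3_x2
0    89   phone    South           92             184
1    45   phone    North           48              96
2    78     web    South           81             162
3    43   phone  Central           46              92
4    34     web     West           37              74
5    90   phone     West           93             186
6    84     web     West           87             174
take 6 rows with smallest cost_plus_3_x2:
   cost channel   region  cost_plus_3  cost_plus_3_x2
4    34     web     West           37              74
3    43   phone  Central           46              92
1    45   phone    North           48              96
2    78     web    South           81             162
6    84     web     West           87             174
0    89   phone    South           92             184
The min of column 'cost_plus_3_x2' is 74.

74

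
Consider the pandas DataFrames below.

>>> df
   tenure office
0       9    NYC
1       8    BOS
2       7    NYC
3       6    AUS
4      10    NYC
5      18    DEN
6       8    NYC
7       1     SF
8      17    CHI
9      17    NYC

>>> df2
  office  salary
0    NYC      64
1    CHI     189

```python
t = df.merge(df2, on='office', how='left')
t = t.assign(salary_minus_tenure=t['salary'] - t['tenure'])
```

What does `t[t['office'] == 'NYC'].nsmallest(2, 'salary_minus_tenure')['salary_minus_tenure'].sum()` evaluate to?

101.0

merge on 'office' (how='left') → 10 rows:
   tenure office  salary
0       9    NYC    64.0
1       8    BOS     NaN
2       7    NYC    64.0
3       6    AUS     NaN
4      10    NYC    64.0
5      18    DEN     NaN
6       8    NYC    64.0
7       1     SF     NaN
8      17    CHI   189.0
9      17    NYC    64.0
add column salary_minus_tenure = t['salary'] - t['tenure']:
   tenure office  salary  salary_minus_tenure
0       9    NYC    64.0                 55.0
1       8    BOS     NaN                  NaN
2       7    NYC    64.0                 57.0
3       6    AUS     NaN                  NaN
4      10    NYC    64.0                 54.0
5      18    DEN     NaN                  NaN
6       8    NYC    64.0                 56.0
7       1     SF     NaN                  NaN
8      17    CHI   189.0                172.0
9      17    NYC    64.0                 47.0
filter rows where office == 'NYC':
   tenure office  salary  salary_minus_tenure
0       9    NYC    64.0                 55.0
2       7    NYC    64.0                 57.0
4      10    NYC    64.0                 54.0
6       8    NYC    64.0                 56.0
9      17    NYC    64.0                 47.0
take 2 rows with smallest salary_minus_tenure:
   tenure office  salary  salary_minus_tenure
9      17    NYC    64.0                 47.0
4      10    NYC    64.0                 54.0
sum of column 'salary_minus_tenure' → 101.0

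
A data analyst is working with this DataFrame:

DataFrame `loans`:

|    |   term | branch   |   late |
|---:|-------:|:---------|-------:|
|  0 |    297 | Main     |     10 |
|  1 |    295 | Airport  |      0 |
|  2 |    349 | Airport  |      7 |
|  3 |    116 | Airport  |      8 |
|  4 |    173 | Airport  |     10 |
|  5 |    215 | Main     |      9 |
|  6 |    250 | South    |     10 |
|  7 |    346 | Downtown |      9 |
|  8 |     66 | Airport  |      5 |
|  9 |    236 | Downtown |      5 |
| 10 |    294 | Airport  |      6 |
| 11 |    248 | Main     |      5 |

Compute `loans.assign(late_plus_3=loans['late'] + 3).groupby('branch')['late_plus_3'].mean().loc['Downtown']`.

add column late_plus_3 = loans['late'] + 3:
    term    branch  late  late_plus_3
0    297      Main    10           13
1    295   Airport     0            3
2    349   Airport     7           10
3    116   Airport     8           11
4    173   Airport    10           13
5    215      Main     9           12
6    250     South    10           13
7    346  Downtown     9           12
8     66   Airport     5            8
9    236  Downtown     5            8
10   294   Airport     6            9
11   248      Main     5            8
group by branch, mean of late_plus_3:
branch
Airport      9.0
Downtown    10.0
Main        11.0
South       13.0
Name: late_plus_3, dtype: float64
value at index 'Downtown' → 10.0

10.0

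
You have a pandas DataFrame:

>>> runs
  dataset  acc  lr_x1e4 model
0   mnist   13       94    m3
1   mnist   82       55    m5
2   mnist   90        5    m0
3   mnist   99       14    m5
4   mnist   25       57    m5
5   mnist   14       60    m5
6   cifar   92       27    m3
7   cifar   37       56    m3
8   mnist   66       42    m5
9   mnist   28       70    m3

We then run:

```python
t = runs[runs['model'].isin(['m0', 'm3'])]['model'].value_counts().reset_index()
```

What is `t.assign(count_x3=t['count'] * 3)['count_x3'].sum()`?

filter rows where model in ['m0', 'm3']:
  dataset  acc  lr_x1e4 model
0   mnist   13       94    m3
2   mnist   90        5    m0
6   cifar   92       27    m3
7   cifar   37       56    m3
9   mnist   28       70    m3
value_counts of model:
model
m3    4
m0    1
Name: count, dtype: int64
reset_index():
  model  count
0    m3      4
1    m0      1
add column count_x3 = t['count'] * 3:
  model  count  count_x3
0    m3      4        12
1    m0      1         3

15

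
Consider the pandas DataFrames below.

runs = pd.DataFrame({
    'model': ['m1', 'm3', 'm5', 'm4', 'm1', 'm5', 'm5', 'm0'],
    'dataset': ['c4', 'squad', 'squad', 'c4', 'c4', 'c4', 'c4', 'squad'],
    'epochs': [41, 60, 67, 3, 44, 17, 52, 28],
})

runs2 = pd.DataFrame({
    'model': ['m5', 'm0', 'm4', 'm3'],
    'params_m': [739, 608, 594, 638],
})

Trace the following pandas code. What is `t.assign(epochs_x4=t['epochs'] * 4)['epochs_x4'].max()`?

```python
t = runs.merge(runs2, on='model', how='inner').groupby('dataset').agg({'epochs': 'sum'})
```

620

merge on 'model' (how='inner') → 6 rows:
  model dataset  epochs  params_m
0    m3   squad      60       638
1    m5   squad      67       739
2    m4      c4       3       594
3    m5      c4      17       739
4    m5      c4      52       739
5    m0   squad      28       608
group by dataset, sum of epochs:
         epochs
dataset        
c4           72
squad       155
add column epochs_x4 = t['epochs'] * 4:
         epochs  epochs_x4
dataset                   
c4           72        288
squad       155        620
Taking the max of column 'epochs_x4' gives 620.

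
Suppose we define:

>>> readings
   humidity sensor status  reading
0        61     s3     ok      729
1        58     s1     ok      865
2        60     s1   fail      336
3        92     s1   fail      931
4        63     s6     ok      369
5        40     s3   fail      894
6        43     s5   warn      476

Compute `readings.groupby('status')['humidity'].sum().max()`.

group by status, sum of humidity:
status
fail    192
ok      182
warn     43
Name: humidity, dtype: int64
The max of the resulting series is 192.

192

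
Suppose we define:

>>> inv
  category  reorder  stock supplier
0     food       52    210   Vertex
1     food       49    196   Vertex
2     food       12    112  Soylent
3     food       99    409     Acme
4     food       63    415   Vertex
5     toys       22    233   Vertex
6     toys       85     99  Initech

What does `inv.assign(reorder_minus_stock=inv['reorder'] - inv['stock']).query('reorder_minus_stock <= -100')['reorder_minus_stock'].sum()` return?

add column reorder_minus_stock = inv['reorder'] - inv['stock']:
  category  reorder  stock supplier  reorder_minus_stock
0     food       52    210   Vertex                 -158
1     food       49    196   Vertex                 -147
2     food       12    112  Soylent                 -100
3     food       99    409     Acme                 -310
4     food       63    415   Vertex                 -352
5     toys       22    233   Vertex                 -211
6     toys       85     99  Initech                  -14
filter rows where reorder_minus_stock <= -100:
  category  reorder  stock supplier  reorder_minus_stock
0     food       52    210   Vertex                 -158
1     food       49    196   Vertex                 -147
2     food       12    112  Soylent                 -100
3     food       99    409     Acme                 -310
4     food       63    415   Vertex                 -352
5     toys       22    233   Vertex                 -211
Then the sum of column 'reorder_minus_stock': -1278

-1278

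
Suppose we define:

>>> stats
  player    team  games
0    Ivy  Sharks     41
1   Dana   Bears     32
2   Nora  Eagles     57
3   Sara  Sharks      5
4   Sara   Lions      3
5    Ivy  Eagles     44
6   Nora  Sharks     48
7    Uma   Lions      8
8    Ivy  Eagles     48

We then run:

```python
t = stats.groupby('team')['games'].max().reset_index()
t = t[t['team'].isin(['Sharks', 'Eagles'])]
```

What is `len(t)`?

2

group by team, max of games:
team
Bears     32
Eagles    57
Lions      8
Sharks    48
Name: games, dtype: int64
reset_index():
     team  games
0   Bears     32
1  Eagles     57
2   Lions      8
3  Sharks     48
filter rows where team in ['Sharks', 'Eagles']:
     team  games
1  Eagles     57
3  Sharks     48
The number of rows is 2.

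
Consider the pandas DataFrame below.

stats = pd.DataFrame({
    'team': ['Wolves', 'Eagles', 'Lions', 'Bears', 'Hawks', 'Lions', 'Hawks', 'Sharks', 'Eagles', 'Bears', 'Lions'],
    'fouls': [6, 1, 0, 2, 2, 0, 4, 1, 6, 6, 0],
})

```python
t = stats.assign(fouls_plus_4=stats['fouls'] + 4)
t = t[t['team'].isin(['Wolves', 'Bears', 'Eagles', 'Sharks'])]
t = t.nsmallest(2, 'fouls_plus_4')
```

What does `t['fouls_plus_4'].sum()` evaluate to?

add column fouls_plus_4 = stats['fouls'] + 4:
      team  fouls  fouls_plus_4
0   Wolves      6            10
1   Eagles      1             5
2    Lions      0             4
3    Bears      2             6
4    Hawks      2             6
5    Lions      0             4
6    Hawks      4             8
7   Sharks      1             5
8   Eagles      6            10
9    Bears      6            10
10   Lions      0             4
filter rows where team in ['Wolves', 'Bears', 'Eagles', 'Sharks']:
     team  fouls  fouls_plus_4
0  Wolves      6            10
1  Eagles      1             5
3   Bears      2             6
7  Sharks      1             5
8  Eagles      6            10
9   Bears      6            10
take 2 rows with smallest fouls_plus_4:
     team  fouls  fouls_plus_4
1  Eagles      1             5
7  Sharks      1             5
The sum of column 'fouls_plus_4' is 10.

10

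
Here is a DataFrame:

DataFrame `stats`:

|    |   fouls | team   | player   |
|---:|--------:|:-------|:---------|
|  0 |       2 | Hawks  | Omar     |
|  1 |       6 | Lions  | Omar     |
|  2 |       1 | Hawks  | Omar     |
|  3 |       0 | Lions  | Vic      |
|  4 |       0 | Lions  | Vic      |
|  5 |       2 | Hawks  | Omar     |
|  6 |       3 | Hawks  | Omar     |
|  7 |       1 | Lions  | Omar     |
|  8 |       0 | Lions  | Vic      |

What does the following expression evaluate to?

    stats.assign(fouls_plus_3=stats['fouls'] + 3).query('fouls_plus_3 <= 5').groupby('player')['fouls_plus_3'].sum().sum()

add column fouls_plus_3 = stats['fouls'] + 3:
   fouls   team player  fouls_plus_3
0      2  Hawks   Omar             5
1      6  Lions   Omar             9
2      1  Hawks   Omar             4
3      0  Lions    Vic             3
4      0  Lions    Vic             3
5      2  Hawks   Omar             5
6      3  Hawks   Omar             6
7      1  Lions   Omar             4
8      0  Lions    Vic             3
filter rows where fouls_plus_3 <= 5:
   fouls   team player  fouls_plus_3
0      2  Hawks   Omar             5
2      1  Hawks   Omar             4
3      0  Lions    Vic             3
4      0  Lions    Vic             3
5      2  Hawks   Omar             5
7      1  Lions   Omar             4
8      0  Lions    Vic             3
group by player, sum of fouls_plus_3:
player
Omar    18
Vic      9
Name: fouls_plus_3, dtype: int64

27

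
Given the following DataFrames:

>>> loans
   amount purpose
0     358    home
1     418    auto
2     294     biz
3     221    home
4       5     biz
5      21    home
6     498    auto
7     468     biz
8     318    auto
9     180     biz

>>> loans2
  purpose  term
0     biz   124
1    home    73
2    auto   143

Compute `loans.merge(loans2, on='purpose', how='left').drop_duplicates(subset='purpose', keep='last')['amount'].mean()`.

173.0

merge on 'purpose' (how='left') → 10 rows:
   amount purpose  term
0     358    home    73
1     418    auto   143
2     294     biz   124
3     221    home    73
4       5     biz   124
5      21    home    73
6     498    auto   143
7     468     biz   124
8     318    auto   143
9     180     biz   124
drop duplicate purpose (keep=last):
   amount purpose  term
5      21    home    73
8     318    auto   143
9     180     biz   124
Reading off the mean of column 'amount', we get 173.0.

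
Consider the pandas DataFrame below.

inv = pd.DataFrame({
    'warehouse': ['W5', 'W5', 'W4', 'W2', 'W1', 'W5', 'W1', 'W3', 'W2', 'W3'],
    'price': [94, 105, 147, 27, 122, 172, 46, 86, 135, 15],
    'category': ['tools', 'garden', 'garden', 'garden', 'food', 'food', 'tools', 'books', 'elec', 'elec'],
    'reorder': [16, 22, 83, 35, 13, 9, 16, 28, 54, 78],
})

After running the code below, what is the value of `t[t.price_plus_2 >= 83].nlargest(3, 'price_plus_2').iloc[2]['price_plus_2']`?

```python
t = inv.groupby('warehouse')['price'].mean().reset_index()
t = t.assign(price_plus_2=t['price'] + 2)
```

group by warehouse, mean of price:
warehouse
W1     84.000000
W2     81.000000
W3     50.500000
W4    147.000000
W5    123.666667
Name: price, dtype: float64
reset_index():
  warehouse       price
0        W1   84.000000
1        W2   81.000000
2        W3   50.500000
3        W4  147.000000
4        W5  123.666667
add column price_plus_2 = t['price'] + 2:
  warehouse       price  price_plus_2
0        W1   84.000000     86.000000
1        W2   81.000000     83.000000
2        W3   50.500000     52.500000
3        W4  147.000000    149.000000
4        W5  123.666667    125.666667
filter rows where price_plus_2 >= 83:
  warehouse       price  price_plus_2
0        W1   84.000000     86.000000
1        W2   81.000000     83.000000
3        W4  147.000000    149.000000
4        W5  123.666667    125.666667
take 3 rows with largest price_plus_2:
  warehouse       price  price_plus_2
3        W4  147.000000    149.000000
4        W5  123.666667    125.666667
0        W1   84.000000     86.000000

86.0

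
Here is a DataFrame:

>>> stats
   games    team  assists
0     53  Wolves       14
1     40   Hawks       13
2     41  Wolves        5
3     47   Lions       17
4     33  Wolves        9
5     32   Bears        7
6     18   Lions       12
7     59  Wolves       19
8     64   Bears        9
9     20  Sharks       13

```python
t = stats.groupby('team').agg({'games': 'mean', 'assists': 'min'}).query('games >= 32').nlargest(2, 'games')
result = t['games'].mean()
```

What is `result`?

group by team: mean(games), min(assists):
        games  assists
team                  
Bears    48.0        7
Hawks    40.0       13
Lions    32.5       12
Sharks   20.0       13
Wolves   46.5        5
filter rows where games >= 32:
        games  assists
team                  
Bears    48.0        7
Hawks    40.0       13
Lions    32.5       12
Wolves   46.5        5
take 2 rows with largest games:
        games  assists
team                  
Bears    48.0        7
Wolves   46.5        5

47.25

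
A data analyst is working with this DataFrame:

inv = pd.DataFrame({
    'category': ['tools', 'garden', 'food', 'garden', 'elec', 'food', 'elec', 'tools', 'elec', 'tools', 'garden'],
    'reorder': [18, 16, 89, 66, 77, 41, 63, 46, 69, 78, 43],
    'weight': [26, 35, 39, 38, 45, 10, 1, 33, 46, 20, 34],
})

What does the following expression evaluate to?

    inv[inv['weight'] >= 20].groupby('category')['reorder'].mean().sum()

filter rows where weight >= 20:
   category  reorder  weight
0     tools       18      26
1    garden       16      35
2      food       89      39
3    garden       66      38
4      elec       77      45
7     tools       46      33
8      elec       69      46
9     tools       78      20
10   garden       43      34
group by category, mean of reorder:
category
elec      73.000000
food      89.000000
garden    41.666667
tools     47.333333
Name: reorder, dtype: float64

251.0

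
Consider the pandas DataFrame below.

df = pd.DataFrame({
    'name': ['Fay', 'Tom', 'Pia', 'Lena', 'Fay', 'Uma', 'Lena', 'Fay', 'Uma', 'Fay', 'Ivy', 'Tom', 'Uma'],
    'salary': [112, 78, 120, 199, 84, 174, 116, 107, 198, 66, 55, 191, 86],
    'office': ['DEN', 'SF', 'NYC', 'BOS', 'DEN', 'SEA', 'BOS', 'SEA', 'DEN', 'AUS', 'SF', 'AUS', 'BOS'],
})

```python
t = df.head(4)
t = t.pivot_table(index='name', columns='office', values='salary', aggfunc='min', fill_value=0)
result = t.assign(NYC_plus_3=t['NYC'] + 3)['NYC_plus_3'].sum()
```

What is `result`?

take first 4 rows:
   name  salary office
0   Fay     112    DEN
1   Tom      78     SF
2   Pia     120    NYC
3  Lena     199    BOS
pivot: rows=name, cols=office, min(salary):
office  BOS  DEN  NYC  SF
name                     
Fay       0  112    0   0
Lena    199    0    0   0
Pia       0    0  120   0
Tom       0    0    0  78
add column NYC_plus_3 = t['NYC'] + 3:
office  BOS  DEN  NYC  SF  NYC_plus_3
name                                 
Fay       0  112    0   0           3
Lena    199    0    0   0           3
Pia       0    0  120   0         123
Tom       0    0    0  78           3
Then the sum of column 'NYC_plus_3': 132

132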